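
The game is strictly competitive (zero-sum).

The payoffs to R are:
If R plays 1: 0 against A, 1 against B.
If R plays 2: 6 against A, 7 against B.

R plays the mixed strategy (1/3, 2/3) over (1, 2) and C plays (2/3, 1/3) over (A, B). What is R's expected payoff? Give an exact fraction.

13/3

Against (2/3, 1/3), each row's expected payoff is 1: 1/3; 2: 19/3.
Taking the (1/3, 2/3)-weighted average: (1/3)·(1/3) + (2/3)·(19/3) = 13/3.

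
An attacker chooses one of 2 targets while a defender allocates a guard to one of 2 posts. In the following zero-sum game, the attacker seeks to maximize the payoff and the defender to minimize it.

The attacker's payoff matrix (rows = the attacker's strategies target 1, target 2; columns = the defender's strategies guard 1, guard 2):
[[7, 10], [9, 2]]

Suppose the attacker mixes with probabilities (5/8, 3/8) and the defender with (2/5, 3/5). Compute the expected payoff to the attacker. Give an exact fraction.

Against (2/5, 3/5), each row's expected payoff is target 1: 44/5; target 2: 24/5.
Taking the (5/8, 3/8)-weighted average: (5/8)·(44/5) + (3/8)·(24/5) = 73/10.

73/10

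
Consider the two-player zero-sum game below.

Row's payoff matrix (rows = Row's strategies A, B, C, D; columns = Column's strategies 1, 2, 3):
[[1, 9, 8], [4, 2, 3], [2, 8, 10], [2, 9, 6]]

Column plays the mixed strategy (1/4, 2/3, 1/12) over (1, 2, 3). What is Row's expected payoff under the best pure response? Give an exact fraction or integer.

A: (1)·(1/4) + (9)·(2/3) + (8)·(1/12) = 83/12.
B: (4)·(1/4) + (2)·(2/3) + (3)·(1/12) = 31/12.
C: (2)·(1/4) + (8)·(2/3) + (10)·(1/12) = 20/3.
D: (2)·(1/4) + (9)·(2/3) + (6)·(1/12) = 7.
The best pure response is D with expected payoff 7.

7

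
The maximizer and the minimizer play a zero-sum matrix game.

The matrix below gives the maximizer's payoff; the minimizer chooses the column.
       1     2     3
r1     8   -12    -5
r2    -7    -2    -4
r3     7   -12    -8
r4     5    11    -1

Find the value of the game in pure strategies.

Row minima: -12, -7, -12, -1 → the maximizer's maximin is -1.
Column maxima: 8, 11, -1 → the minimizer's minimax is -1.
They coincide at (r4, 3), so the value is -1.

-1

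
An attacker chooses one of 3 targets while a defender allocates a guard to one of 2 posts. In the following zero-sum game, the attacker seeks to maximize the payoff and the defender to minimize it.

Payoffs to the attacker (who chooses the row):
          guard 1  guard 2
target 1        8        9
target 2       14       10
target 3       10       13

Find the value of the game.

Row target 1 is strictly dominated by row target 3, so the attacker never plays it.
The remaining 2×2 game on (target 2, target 3) × (guard 1, guard 2) has no saddle point. Let the attacker play target 2 with probability p; indifference gives 14p + 10(1−p) = 10p + 13(1−p), so p = 3/7.
Similarly the defender's optimal q on guard 1 is 3/7, and the value is 14·(3/7) + (10)·(4/7) = 82/7.

82/7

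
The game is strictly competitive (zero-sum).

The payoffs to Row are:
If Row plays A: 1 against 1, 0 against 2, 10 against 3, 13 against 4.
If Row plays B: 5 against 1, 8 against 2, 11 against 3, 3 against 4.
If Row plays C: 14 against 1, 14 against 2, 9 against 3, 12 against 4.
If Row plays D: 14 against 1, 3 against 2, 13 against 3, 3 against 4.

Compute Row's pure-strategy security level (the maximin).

9

The worst-case payoff for each row is A: 0, B: 3, C: 9, D: 3.
The best of these is 9.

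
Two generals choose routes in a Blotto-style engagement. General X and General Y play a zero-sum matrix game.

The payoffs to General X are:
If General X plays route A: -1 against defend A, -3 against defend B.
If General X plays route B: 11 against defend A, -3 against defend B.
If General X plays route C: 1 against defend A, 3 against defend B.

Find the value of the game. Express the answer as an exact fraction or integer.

Row route A is strictly dominated by row route C, so General X never plays it.
The remaining 2×2 game on (route B, route C) × (defend A, defend B) has no saddle point. Let General X play route B with probability p; indifference gives 11p + (1−p) = −3p + 3(1−p), so p = 1/8.
Similarly General Y's optimal q on defend A is 3/8, and the value is 11·(3/8) + (-3)·(5/8) = 9/4.

9/4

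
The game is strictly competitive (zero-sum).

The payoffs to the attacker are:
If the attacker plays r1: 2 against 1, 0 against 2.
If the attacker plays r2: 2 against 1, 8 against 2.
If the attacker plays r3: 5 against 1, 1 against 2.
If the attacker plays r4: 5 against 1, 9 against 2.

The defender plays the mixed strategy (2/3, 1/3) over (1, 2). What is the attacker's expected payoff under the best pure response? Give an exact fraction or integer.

r1: (2)·(2/3) + (0)·(1/3) = 4/3.
r2: (2)·(2/3) + (8)·(1/3) = 4.
r3: (5)·(2/3) + (1)·(1/3) = 11/3.
r4: (5)·(2/3) + (9)·(1/3) = 19/3.
The best pure response is r4 with expected payoff 19/3.

19/3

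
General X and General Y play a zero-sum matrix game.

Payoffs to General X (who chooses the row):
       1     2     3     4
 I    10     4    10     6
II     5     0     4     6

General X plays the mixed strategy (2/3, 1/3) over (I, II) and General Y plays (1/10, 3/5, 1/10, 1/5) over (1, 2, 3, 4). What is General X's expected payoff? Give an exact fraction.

133/30

Against (1/10, 3/5, 1/10, 1/5), each row's expected payoff is I: 28/5; II: 21/10.
Taking the (2/3, 1/3)-weighted average: (2/3)·(28/5) + (1/3)·(21/10) = 133/30.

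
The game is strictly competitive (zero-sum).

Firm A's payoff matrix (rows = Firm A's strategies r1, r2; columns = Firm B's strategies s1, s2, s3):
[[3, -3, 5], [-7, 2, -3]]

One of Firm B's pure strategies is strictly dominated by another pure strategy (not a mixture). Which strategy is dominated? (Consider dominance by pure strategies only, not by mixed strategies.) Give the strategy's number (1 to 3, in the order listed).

Firm B prefers columns that give Firm A less. Compare s3 with s1: 3 < 5, -7 < -3.
So s1 strictly dominates s3 for Firm B; s3 is strictly dominated.

3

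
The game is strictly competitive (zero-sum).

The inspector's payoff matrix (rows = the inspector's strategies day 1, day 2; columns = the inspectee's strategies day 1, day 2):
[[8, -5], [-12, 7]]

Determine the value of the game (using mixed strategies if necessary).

-1/8

Row minima are -5 and -12, so the inspector's maximin is -5; column maxima are 8 and 7, so the inspectee's minimax is 7. These differ, so the equilibrium is in mixed strategies.
Let the inspector play day 1 with probability p. The inspectee is indifferent when 8p − 12(1−p) = −5p + 7(1−p), giving p = 19/32.
Let the inspectee play day 1 with probability q. The inspector is indifferent when 8q − 5(1−q) = −12q + 7(1−q), giving q = 3/8.
The value is 8·(3/8) + (-5)·(5/8) = -1/8.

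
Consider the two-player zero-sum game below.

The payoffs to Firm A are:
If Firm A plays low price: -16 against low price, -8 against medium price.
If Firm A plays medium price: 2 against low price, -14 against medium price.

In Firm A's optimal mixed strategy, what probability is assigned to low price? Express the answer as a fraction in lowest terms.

2/3

Row minima are -16 and -14, so Firm A's maximin is -14; column maxima are 2 and -8, so Firm B's minimax is -8. These differ, so the equilibrium is in mixed strategies.
Let Firm A play low price with probability p. Firm B is indifferent when −16p + 2(1−p) = −8p − 14(1−p), giving p = 2/3.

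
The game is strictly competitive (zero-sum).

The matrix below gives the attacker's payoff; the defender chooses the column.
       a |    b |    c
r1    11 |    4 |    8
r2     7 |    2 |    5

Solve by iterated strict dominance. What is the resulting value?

4

Row r2 is strictly dominated by row r1 (11>7, 4>2, 8>5); eliminate r2.
Column a is strictly dominated by b for the defender (4<11); eliminate a.
Column c is strictly dominated by b for the defender (4<8); eliminate c.
Only (r1, b) remains, with payoff 4.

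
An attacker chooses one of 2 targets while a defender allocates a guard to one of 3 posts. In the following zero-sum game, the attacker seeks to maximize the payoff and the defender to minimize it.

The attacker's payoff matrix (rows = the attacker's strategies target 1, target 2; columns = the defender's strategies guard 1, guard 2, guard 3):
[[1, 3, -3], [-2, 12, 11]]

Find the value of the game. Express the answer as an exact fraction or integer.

5/17

Column guard 2 is strictly dominated by guard 3 for the defender (it gives the attacker more in every row).
The remaining 2×2 game on (target 1, target 2) × (guard 1, guard 3) has no saddle point. Let the attacker play target 1 with probability p; indifference gives p − 2(1−p) = −3p + 11(1−p), so p = 13/17.
Similarly the defender's optimal q on guard 1 is 14/17, and the value is 1·(14/17) + (-3)·(3/17) = 5/17.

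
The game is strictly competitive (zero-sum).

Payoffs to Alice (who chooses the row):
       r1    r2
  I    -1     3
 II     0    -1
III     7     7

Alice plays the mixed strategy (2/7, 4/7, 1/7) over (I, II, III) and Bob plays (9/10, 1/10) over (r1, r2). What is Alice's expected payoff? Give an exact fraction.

27/35

Against (9/10, 1/10), each row's expected payoff is I: -3/5; II: -1/10; III: 7.
Taking the (2/7, 4/7, 1/7)-weighted average: (2/7)·(-3/5) + (4/7)·(-1/10) + (1/7)·(7) = 27/35.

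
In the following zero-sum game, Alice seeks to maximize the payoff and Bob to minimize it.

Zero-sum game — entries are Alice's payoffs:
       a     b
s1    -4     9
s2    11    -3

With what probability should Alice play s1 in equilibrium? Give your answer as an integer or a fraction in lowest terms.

14/27

Row minima are -4 and -3, so Alice's maximin is -3; column maxima are 11 and 9, so Bob's minimax is 9. These differ, so the equilibrium is in mixed strategies.
Let Alice play s1 with probability p. Bob is indifferent when −4p + 11(1−p) = 9p − 3(1−p), giving p = 14/27.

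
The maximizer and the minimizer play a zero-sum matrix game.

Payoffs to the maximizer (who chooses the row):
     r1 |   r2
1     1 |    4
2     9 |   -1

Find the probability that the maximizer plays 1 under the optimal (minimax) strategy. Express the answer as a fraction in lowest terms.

10/13

Row minima are 1 and -1, so the maximizer's maximin is 1; column maxima are 9 and 4, so the minimizer's minimax is 4. These differ, so the equilibrium is in mixed strategies.
Let the maximizer play 1 with probability p. The minimizer is indifferent when p + 9(1−p) = 4p − (1−p), giving p = 10/13.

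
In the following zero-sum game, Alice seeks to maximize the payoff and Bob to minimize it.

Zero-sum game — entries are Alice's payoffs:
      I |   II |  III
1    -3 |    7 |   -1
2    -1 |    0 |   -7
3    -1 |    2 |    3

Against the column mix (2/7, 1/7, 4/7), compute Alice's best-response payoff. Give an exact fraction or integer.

12/7

1: (-3)·(2/7) + (7)·(1/7) + (-1)·(4/7) = -3/7.
2: (-1)·(2/7) + (0)·(1/7) + (-7)·(4/7) = -30/7.
3: (-1)·(2/7) + (2)·(1/7) + (3)·(4/7) = 12/7.
The best pure response is 3 with expected payoff 12/7.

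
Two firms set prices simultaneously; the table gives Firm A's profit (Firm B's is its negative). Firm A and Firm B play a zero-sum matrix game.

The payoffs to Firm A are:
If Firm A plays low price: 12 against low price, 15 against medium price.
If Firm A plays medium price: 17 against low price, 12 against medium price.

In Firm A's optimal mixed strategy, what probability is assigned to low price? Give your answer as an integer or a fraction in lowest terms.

5/8

Row minima are 12 and 12, so Firm A's maximin is 12; column maxima are 17 and 15, so Firm B's minimax is 15. These differ, so the equilibrium is in mixed strategies.
Let Firm A play low price with probability p. Firm B is indifferent when 12p + 17(1−p) = 15p + 12(1−p), giving p = 5/8.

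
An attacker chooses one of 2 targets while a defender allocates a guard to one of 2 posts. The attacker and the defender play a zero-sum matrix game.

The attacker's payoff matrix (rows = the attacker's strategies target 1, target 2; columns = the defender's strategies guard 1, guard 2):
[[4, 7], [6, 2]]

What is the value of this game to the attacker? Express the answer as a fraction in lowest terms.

34/7

Row minima are 4 and 2, so the attacker's maximin is 4; column maxima are 6 and 7, so the defender's minimax is 6. These differ, so the equilibrium is in mixed strategies.
Let the attacker play target 1 with probability p. The defender is indifferent when 4p + 6(1−p) = 7p + 2(1−p), giving p = 4/7.
Let the defender play guard 1 with probability q. The attacker is indifferent when 4q + 7(1−q) = 6q + 2(1−q), giving q = 5/7.
The value is 4·(5/7) + (7)·(2/7) = 34/7.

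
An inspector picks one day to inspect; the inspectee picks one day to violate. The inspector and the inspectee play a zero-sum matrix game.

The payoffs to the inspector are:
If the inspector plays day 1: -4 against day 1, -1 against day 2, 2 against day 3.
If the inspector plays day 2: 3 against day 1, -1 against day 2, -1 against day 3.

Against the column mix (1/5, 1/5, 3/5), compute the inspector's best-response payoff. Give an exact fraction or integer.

day 1: (-4)·(1/5) + (-1)·(1/5) + (2)·(3/5) = 1/5.
day 2: (3)·(1/5) + (-1)·(1/5) + (-1)·(3/5) = -1/5.
The best pure response is day 1 with expected payoff 1/5.

1/5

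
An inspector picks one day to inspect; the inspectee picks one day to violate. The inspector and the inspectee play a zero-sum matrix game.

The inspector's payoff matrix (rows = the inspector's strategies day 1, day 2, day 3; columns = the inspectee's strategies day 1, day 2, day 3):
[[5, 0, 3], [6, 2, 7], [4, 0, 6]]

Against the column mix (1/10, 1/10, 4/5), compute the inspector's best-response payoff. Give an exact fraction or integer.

32/5

day 1: (5)·(1/10) + (0)·(1/10) + (3)·(4/5) = 29/10.
day 2: (6)·(1/10) + (2)·(1/10) + (7)·(4/5) = 32/5.
day 3: (4)·(1/10) + (0)·(1/10) + (6)·(4/5) = 26/5.
The best pure response is day 2 with expected payoff 32/5.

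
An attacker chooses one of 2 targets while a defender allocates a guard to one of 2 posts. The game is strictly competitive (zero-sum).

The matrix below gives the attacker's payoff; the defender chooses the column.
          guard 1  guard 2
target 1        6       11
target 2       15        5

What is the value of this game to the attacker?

9

Row minima are 6 and 5, so the attacker's maximin is 6; column maxima are 15 and 11, so the defender's minimax is 11. These differ, so the equilibrium is in mixed strategies.
Let the attacker play target 1 with probability p. The defender is indifferent when 6p + 15(1−p) = 11p + 5(1−p), giving p = 2/3.
Let the defender play guard 1 with probability q. The attacker is indifferent when 6q + 11(1−q) = 15q + 5(1−q), giving q = 2/5.
The value is 6·(2/5) + (11)·(3/5) = 9.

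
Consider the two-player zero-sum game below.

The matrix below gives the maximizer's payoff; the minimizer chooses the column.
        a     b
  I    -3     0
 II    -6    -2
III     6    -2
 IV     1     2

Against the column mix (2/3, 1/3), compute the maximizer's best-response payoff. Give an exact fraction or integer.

10/3

I: (-3)·(2/3) + (0)·(1/3) = -2.
II: (-6)·(2/3) + (-2)·(1/3) = -14/3.
III: (6)·(2/3) + (-2)·(1/3) = 10/3.
IV: (1)·(2/3) + (2)·(1/3) = 4/3.
The best pure response is III with expected payoff 10/3.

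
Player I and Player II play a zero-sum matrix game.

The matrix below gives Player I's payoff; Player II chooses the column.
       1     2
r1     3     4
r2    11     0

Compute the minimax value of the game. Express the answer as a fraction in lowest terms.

Row minima are 3 and 0, so Player I's maximin is 3; column maxima are 11 and 4, so Player II's minimax is 4. These differ, so the equilibrium is in mixed strategies.
Let Player I play r1 with probability p. Player II is indifferent when 3p + 11(1−p) = 4p, giving p = 11/12.
Let Player II play 1 with probability q. Player I is indifferent when 3q + 4(1−q) = 11q, giving q = 1/3.
The value is 3·(1/3) + (4)·(2/3) = 11/3.

11/3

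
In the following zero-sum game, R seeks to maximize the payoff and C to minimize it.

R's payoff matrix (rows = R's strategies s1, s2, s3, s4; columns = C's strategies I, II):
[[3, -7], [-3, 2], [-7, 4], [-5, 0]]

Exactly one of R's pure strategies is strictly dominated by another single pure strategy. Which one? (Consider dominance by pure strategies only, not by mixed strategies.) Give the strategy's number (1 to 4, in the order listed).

Compare s4 with s2: -3 > -5, 2 > 0.
So s2 strictly dominates s4 for R; s4 is strictly dominated.

4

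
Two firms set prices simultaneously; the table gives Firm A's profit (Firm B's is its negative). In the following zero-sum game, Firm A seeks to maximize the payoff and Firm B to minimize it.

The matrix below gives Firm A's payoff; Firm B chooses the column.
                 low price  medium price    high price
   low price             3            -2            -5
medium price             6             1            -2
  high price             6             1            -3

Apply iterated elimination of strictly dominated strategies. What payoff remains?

Column low price is strictly dominated by medium price for Firm B (-2<3, 1<6, 1<6); eliminate low price.
Row low price is strictly dominated by row medium price (1>-2, -2>-5); eliminate low price.
Column medium price is strictly dominated by high price for Firm B (-2<1, -3<1); eliminate medium price.
Row high price is strictly dominated by row medium price (-2>-3); eliminate high price.
Only (medium price, high price) remains, with payoff -2.

-2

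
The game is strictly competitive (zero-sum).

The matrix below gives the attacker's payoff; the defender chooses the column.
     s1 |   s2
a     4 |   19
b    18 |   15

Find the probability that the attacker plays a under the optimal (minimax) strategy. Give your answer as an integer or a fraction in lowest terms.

1/6

Row minima are 4 and 15, so the attacker's maximin is 15; column maxima are 18 and 19, so the defender's minimax is 18. These differ, so the equilibrium is in mixed strategies.
Let the attacker play a with probability p. The defender is indifferent when 4p + 18(1−p) = 19p + 15(1−p), giving p = 1/6.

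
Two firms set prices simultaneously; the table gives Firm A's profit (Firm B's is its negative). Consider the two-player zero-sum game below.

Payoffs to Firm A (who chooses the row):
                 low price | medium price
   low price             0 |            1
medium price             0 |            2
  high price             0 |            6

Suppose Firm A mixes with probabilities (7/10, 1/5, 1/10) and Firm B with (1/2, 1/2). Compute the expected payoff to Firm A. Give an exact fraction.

Against (1/2, 1/2), each row's expected payoff is low price: 1/2; medium price: 1; high price: 3.
Taking the (7/10, 1/5, 1/10)-weighted average: (7/10)·(1/2) + (1/5)·(1) + (1/10)·(3) = 17/20.

17/20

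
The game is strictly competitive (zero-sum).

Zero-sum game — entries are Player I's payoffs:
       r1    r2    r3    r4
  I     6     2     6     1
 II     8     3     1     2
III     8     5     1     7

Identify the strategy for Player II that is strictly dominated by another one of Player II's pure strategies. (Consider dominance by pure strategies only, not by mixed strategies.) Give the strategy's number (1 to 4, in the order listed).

Player II prefers columns that give Player I less. Compare r1 with r2: 2 < 6, 3 < 8, 5 < 8.
So r2 strictly dominates r1 for Player II; r1 is strictly dominated.

1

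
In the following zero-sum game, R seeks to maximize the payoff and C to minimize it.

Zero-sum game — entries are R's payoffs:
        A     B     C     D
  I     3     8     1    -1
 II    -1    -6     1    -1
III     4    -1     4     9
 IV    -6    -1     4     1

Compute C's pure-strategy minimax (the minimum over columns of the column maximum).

4

The worst case (largest entry) in each column is A: 4, B: 8, C: 4, D: 9.
The best (smallest) of these is 4.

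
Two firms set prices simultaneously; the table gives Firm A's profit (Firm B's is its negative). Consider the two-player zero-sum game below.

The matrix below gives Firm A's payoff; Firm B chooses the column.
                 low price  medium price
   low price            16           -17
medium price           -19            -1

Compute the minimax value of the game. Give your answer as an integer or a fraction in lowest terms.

Row minima are -17 and -19, so Firm A's maximin is -17; column maxima are 16 and -1, so Firm B's minimax is -1. These differ, so the equilibrium is in mixed strategies.
Let Firm A play low price with probability p. Firm B is indifferent when 16p − 19(1−p) = −17p − (1−p), giving p = 6/17.
Let Firm B play low price with probability q. Firm A is indifferent when 16q − 17(1−q) = −19q − (1−q), giving q = 16/51.
The value is 16·(16/51) + (-17)·(35/51) = -113/17.

-113/17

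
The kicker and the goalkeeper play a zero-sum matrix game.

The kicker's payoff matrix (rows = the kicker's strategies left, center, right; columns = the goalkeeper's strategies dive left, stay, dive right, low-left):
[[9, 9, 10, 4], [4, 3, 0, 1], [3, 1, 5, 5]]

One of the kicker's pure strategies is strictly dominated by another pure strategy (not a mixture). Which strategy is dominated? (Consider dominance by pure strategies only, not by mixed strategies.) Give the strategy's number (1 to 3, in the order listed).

Compare center with left: 9 > 4, 9 > 3, 10 > 0, 4 > 1.
So left strictly dominates center for the kicker; center is strictly dominated.

2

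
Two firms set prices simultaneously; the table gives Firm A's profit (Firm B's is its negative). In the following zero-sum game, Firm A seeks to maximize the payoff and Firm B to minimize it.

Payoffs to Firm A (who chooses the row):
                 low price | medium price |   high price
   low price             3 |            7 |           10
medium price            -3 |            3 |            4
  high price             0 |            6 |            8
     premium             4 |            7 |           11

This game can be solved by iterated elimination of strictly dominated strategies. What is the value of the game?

Row medium price is strictly dominated by row low price (3>-3, 7>3, 10>4); eliminate medium price.
Row high price is strictly dominated by row low price (3>0, 7>6, 10>8); eliminate high price.
Column medium price is strictly dominated by low price for Firm B (3<7, 4<7); eliminate medium price.
Row low price is strictly dominated by row premium (4>3, 11>10); eliminate low price.
Column high price is strictly dominated by low price for Firm B (4<11); eliminate high price.
Only (premium, low price) remains, with payoff 4.

4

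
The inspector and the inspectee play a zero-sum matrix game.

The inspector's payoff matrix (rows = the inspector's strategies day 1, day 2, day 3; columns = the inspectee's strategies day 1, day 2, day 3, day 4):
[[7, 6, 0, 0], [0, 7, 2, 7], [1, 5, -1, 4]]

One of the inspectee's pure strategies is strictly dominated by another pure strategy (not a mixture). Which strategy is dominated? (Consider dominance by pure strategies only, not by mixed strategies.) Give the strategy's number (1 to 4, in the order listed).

The inspectee prefers columns that give the inspector less. Compare day 2 with day 3: 0 < 6, 2 < 7, -1 < 5.
So day 3 strictly dominates day 2 for the inspectee; day 2 is strictly dominated.

2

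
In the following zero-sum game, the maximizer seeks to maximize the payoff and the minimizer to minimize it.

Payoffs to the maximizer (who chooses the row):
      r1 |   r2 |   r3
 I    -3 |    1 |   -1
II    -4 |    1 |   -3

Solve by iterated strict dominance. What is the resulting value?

Column r2 is strictly dominated by r1 for the minimizer (-3<1, -4<1); eliminate r2.
Row II is strictly dominated by row I (-3>-4, -1>-3); eliminate II.
Column r3 is strictly dominated by r1 for the minimizer (-3<-1); eliminate r3.
Only (I, r1) remains, with payoff -3.

-3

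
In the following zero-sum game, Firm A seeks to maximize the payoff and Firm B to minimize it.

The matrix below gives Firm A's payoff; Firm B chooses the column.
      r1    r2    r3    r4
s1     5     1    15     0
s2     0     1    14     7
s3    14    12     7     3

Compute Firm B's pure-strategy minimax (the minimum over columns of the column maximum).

7

The worst case (largest entry) in each column is r1: 14, r2: 12, r3: 15, r4: 7.
The best (smallest) of these is 7.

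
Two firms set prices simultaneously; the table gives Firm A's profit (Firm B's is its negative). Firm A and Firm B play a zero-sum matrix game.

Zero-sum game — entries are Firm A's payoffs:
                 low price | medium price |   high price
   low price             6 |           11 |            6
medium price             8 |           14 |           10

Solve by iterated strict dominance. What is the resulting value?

Column medium price is strictly dominated by low price for Firm B (6<11, 8<14); eliminate medium price.
Row low price is strictly dominated by row medium price (8>6, 10>6); eliminate low price.
Column high price is strictly dominated by low price for Firm B (8<10); eliminate high price.
Only (medium price, low price) remains, with payoff 8.

8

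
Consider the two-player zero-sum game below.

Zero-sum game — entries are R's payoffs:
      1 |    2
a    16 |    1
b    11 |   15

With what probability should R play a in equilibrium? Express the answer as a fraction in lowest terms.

4/19

Row minima are 1 and 11, so R's maximin is 11; column maxima are 16 and 15, so C's minimax is 15. These differ, so the equilibrium is in mixed strategies.
Let R play a with probability p. C is indifferent when 16p + 11(1−p) = p + 15(1−p), giving p = 4/19.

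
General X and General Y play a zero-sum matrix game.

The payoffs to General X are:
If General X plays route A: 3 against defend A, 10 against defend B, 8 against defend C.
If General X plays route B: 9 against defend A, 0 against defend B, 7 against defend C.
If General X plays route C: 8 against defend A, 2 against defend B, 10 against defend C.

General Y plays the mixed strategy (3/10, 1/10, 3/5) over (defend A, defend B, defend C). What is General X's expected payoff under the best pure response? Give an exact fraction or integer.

route A: (3)·(3/10) + (10)·(1/10) + (8)·(3/5) = 67/10.
route B: (9)·(3/10) + (0)·(1/10) + (7)·(3/5) = 69/10.
route C: (8)·(3/10) + (2)·(1/10) + (10)·(3/5) = 43/5.
The best pure response is route C with expected payoff 43/5.

43/5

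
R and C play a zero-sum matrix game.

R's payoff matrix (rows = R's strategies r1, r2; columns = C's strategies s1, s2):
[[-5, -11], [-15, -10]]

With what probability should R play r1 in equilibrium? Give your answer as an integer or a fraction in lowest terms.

Row minima are -11 and -15, so R's maximin is -11; column maxima are -5 and -10, so C's minimax is -10. These differ, so the equilibrium is in mixed strategies.
Let R play r1 with probability p. C is indifferent when −5p − 15(1−p) = −11p − 10(1−p), giving p = 5/11.

5/11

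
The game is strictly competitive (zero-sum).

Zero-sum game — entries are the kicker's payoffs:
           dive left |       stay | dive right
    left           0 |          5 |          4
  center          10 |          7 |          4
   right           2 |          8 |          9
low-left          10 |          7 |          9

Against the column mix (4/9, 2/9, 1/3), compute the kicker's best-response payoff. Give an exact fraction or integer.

left: (0)·(4/9) + (5)·(2/9) + (4)·(1/3) = 22/9.
center: (10)·(4/9) + (7)·(2/9) + (4)·(1/3) = 22/3.
right: (2)·(4/9) + (8)·(2/9) + (9)·(1/3) = 17/3.
low-left: (10)·(4/9) + (7)·(2/9) + (9)·(1/3) = 9.
The best pure response is low-left with expected payoff 9.

9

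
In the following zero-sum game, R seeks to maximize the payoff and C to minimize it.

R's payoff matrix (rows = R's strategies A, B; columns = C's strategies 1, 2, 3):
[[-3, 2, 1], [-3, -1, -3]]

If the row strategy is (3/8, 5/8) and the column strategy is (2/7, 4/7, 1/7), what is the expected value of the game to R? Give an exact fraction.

Against (2/7, 4/7, 1/7), each row's expected payoff is A: 3/7; B: -13/7.
Taking the (3/8, 5/8)-weighted average: (3/8)·(3/7) + (5/8)·(-13/7) = -1.

-1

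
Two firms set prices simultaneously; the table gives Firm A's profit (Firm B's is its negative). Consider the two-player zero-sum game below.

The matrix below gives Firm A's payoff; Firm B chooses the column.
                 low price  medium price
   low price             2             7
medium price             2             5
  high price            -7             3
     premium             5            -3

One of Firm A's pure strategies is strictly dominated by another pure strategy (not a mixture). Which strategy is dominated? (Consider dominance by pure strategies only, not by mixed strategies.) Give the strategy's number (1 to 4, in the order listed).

3

Compare high price with low price: 2 > -7, 7 > 3.
So low price strictly dominates high price for Firm A; high price is strictly dominated.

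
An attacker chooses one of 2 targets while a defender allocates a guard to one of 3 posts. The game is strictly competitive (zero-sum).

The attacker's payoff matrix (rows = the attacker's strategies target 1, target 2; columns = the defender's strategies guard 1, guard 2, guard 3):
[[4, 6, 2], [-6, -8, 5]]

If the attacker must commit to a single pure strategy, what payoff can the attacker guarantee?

2

The worst-case payoff for each row is target 1: 2, target 2: -8.
The best of these is 2.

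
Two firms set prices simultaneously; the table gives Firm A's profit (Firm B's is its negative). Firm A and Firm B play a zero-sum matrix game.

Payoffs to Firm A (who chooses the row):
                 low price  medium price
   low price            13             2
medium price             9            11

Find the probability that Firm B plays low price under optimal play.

9/13

Row minima are 2 and 9, so Firm A's maximin is 9; column maxima are 13 and 11, so Firm B's minimax is 11. These differ, so the equilibrium is in mixed strategies.
Let Firm B play low price with probability q. Firm A is indifferent when 13q + 2(1−q) = 9q + 11(1−q), giving q = 9/13.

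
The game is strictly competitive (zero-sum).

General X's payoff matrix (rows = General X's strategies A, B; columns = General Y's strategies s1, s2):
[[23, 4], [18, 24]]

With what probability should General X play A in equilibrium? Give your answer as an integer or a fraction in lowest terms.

6/25

Row minima are 4 and 18, so General X's maximin is 18; column maxima are 23 and 24, so General Y's minimax is 23. These differ, so the equilibrium is in mixed strategies.
Let General X play A with probability p. General Y is indifferent when 23p + 18(1−p) = 4p + 24(1−p), giving p = 6/25.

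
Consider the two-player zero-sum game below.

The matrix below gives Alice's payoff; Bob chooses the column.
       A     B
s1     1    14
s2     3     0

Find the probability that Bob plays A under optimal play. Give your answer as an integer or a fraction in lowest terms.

Row minima are 1 and 0, so Alice's maximin is 1; column maxima are 3 and 14, so Bob's minimax is 3. These differ, so the equilibrium is in mixed strategies.
Let Bob play A with probability q. Alice is indifferent when q + 14(1−q) = 3q, giving q = 7/8.

7/8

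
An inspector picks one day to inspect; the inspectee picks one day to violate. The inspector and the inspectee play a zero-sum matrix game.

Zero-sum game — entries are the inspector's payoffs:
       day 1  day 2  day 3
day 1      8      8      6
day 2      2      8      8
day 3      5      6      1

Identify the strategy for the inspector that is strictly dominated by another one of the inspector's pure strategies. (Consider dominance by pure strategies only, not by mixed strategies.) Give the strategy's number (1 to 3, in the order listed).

Compare day 3 with day 1: 8 > 5, 8 > 6, 6 > 1.
So day 1 strictly dominates day 3 for the inspector; day 3 is strictly dominated.

3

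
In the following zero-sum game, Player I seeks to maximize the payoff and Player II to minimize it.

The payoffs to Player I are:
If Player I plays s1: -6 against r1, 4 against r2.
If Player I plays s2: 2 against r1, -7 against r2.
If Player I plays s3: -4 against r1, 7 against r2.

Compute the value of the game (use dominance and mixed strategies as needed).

-7/10

Row s1 is strictly dominated by row s3, so Player I never plays it.
The remaining 2×2 game on (s2, s3) × (r1, r2) has no saddle point. Let Player I play s2 with probability p; indifference gives 2p − 4(1−p) = −7p + 7(1−p), so p = 11/20.
Similarly Player II's optimal q on r1 is 7/10, and the value is 2·(7/10) + (-7)·(3/10) = -7/10.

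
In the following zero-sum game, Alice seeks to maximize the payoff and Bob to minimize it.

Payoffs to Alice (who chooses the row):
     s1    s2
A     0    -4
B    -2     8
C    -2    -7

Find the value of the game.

-4/7

Row C is strictly dominated by row A, so Alice never plays it.
The remaining 2×2 game on (A, B) × (s1, s2) has no saddle point. Let Alice play A with probability p; indifference gives −2(1−p) = −4p + 8(1−p), so p = 5/7.
Similarly Bob's optimal q on s1 is 6/7, and the value is 0·(6/7) + (-4)·(1/7) = -4/7.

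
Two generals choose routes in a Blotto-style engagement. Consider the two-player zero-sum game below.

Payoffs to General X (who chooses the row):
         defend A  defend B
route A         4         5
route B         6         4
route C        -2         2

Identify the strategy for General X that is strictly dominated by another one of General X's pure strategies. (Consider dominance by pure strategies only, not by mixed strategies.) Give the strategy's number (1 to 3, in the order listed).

Compare route C with route A: 4 > -2, 5 > 2.
So route A strictly dominates route C for General X; route C is strictly dominated.

3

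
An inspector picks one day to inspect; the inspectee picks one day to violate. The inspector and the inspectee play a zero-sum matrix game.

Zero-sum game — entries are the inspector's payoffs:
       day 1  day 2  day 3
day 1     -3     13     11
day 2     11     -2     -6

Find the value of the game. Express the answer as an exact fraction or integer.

Column day 2 is strictly dominated by day 3 for the inspectee (it gives the inspector more in every row).
The remaining 2×2 game on (day 1, day 2) × (day 1, day 3) has no saddle point. Let the inspector play day 1 with probability p; indifference gives −3p + 11(1−p) = 11p − 6(1−p), so p = 17/31.
Similarly the inspectee's optimal q on day 1 is 17/31, and the value is -3·(17/31) + (11)·(14/31) = 103/31.

103/31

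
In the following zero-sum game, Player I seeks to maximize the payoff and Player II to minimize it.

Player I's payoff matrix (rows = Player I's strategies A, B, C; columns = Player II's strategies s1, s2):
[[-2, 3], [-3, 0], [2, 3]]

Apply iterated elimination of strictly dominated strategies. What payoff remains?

2

Row B is strictly dominated by row A (-2>-3, 3>0); eliminate B.
Column s2 is strictly dominated by s1 for Player II (-2<3, 2<3); eliminate s2.
Row A is strictly dominated by row C (2>-2); eliminate A.
Only (C, s1) remains, with payoff 2.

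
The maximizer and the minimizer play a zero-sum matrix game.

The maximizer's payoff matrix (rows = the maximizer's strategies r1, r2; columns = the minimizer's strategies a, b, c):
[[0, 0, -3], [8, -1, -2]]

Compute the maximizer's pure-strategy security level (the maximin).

The worst-case payoff for each row is r1: -3, r2: -2.
The best of these is -2.

-2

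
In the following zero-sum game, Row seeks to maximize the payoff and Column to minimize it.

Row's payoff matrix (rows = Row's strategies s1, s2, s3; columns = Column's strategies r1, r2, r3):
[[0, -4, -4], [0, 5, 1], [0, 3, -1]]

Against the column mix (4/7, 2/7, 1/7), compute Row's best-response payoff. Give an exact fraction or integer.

11/7

s1: (0)·(4/7) + (-4)·(2/7) + (-4)·(1/7) = -12/7.
s2: (0)·(4/7) + (5)·(2/7) + (1)·(1/7) = 11/7.
s3: (0)·(4/7) + (3)·(2/7) + (-1)·(1/7) = 5/7.
The best pure response is s2 with expected payoff 11/7.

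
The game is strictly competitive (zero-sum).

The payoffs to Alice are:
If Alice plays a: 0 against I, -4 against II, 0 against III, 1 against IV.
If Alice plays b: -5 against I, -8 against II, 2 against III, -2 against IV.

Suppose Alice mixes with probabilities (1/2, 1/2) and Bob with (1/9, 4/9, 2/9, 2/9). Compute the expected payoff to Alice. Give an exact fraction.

Against (1/9, 4/9, 2/9, 2/9), each row's expected payoff is a: -14/9; b: -37/9.
Taking the (1/2, 1/2)-weighted average: (1/2)·(-14/9) + (1/2)·(-37/9) = -17/6.

-17/6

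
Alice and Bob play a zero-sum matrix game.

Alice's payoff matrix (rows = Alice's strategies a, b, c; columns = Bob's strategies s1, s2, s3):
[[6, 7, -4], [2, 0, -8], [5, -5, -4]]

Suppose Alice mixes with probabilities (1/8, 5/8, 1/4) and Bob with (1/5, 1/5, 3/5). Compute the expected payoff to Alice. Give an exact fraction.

Against (1/5, 1/5, 3/5), each row's expected payoff is a: 1/5; b: -22/5; c: -12/5.
Taking the (1/8, 5/8, 1/4)-weighted average: (1/8)·(1/5) + (5/8)·(-22/5) + (1/4)·(-12/5) = -133/40.

-133/40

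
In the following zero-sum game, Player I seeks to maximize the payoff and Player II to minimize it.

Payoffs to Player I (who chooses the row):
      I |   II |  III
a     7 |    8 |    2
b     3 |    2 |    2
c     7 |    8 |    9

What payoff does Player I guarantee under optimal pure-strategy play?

Row minima: 2, 2, 7 → Player I's maximin is 7.
Column maxima: 7, 8, 9 → Player II's minimax is 7.
They coincide at (c, I), so the value is 7.

7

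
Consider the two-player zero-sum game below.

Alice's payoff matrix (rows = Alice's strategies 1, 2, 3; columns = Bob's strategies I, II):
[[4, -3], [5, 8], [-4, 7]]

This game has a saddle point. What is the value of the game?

5

Row minima: -3, 5, -4 → Alice's maximin is 5.
Column maxima: 5, 8 → Bob's minimax is 5.
They coincide at (2, I), so the value is 5.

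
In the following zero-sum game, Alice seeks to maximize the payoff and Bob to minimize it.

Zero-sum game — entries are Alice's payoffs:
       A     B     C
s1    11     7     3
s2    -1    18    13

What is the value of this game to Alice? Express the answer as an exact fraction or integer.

73/11

Column B is strictly dominated by C for Bob (it gives Alice more in every row).
The remaining 2×2 game on (s1, s2) × (A, C) has no saddle point. Let Alice play s1 with probability p; indifference gives 11p − (1−p) = 3p + 13(1−p), so p = 7/11.
Similarly Bob's optimal q on A is 5/11, and the value is 11·(5/11) + (3)·(6/11) = 73/11.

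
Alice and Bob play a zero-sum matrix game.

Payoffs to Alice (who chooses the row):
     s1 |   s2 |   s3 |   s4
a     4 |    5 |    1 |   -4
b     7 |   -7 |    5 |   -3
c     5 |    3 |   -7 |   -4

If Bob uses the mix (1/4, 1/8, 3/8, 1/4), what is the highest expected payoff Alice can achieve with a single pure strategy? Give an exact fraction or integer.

a: (4)·(1/4) + (5)·(1/8) + (1)·(3/8) + (-4)·(1/4) = 1.
b: (7)·(1/4) + (-7)·(1/8) + (5)·(3/8) + (-3)·(1/4) = 2.
c: (5)·(1/4) + (3)·(1/8) + (-7)·(3/8) + (-4)·(1/4) = -2.
The best pure response is b with expected payoff 2.

2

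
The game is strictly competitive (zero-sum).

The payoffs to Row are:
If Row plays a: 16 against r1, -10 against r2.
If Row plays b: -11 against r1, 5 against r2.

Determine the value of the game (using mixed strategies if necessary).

Row minima are -10 and -11, so Row's maximin is -10; column maxima are 16 and 5, so Column's minimax is 5. These differ, so the equilibrium is in mixed strategies.
Let Row play a with probability p. Column is indifferent when 16p − 11(1−p) = −10p + 5(1−p), giving p = 8/21.
Let Column play r1 with probability q. Row is indifferent when 16q − 10(1−q) = −11q + 5(1−q), giving q = 5/14.
The value is 16·(5/14) + (-10)·(9/14) = -5/7.

-5/7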